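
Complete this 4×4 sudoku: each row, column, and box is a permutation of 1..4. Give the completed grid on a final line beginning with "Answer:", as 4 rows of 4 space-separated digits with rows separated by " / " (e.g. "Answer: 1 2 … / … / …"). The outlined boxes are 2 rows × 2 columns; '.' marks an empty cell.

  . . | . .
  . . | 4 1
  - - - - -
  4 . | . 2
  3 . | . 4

Step 1. [r4c2∈{1,2}] across row 4, 2 lands solely at r4c2 ⇒ r4c2=2.
Step 2. [r1c1∈{1,2}] 1 has one home in col 1: r1c1 ⇒ r1c1=1.
Step 3. [r1c4∈{3}] only 3 remains possible at r1c4 ⇒ r1c4=3.
Step 4. [r3c3∈{1,3}] r3c3 is the only open cell in row 3 admitting 3. So r3c3=3.
Step 5. [r2c1∈{2}] r2c1's peers cover all but 2, so r2c1=2.
Step 6. [r1c3∈{2}] r1c3 has the single candidate 2. So r1c3=2.
Step 7. [r3c2∈{1}] r3c2 is down to just 1, so r3c2=1.
Step 8. [r2c2∈{3}] only 3 remains possible at r2c2, so r2c2=3.
Step 9. [r1c2∈{4}] r1c2 is down to just 4. So r1c2=4.
Step 10. [r4c3∈{1}] r4c3 is down to just 1 ⇒ r4c3=1.

Answer: 1 4 2 3 / 2 3 4 1 / 4 1 3 2 / 3 2 1 4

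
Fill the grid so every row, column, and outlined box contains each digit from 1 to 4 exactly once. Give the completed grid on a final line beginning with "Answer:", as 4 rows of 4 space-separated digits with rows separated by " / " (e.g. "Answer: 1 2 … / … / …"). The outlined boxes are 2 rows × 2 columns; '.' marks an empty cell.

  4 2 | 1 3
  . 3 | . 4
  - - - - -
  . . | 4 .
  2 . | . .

Step 1. [r3c2∈{1}] r3c2's peers cover all but 1, so r3c2=1.
Step 2. [r3c1∈{3}] r3c1 is down to just 3, so r3c1=3.
Step 3. [r3c4∈{2}] r3c4 has the single candidate 2. So r3c4=2.
Step 4. [r2c3∈{2}] only 2 remains possible at r2c3 ⇒ r2c3=2.
Step 5. [r4c4∈{1}] r4c4's peers cover all but 1, so r4c4=1.
Step 6. [r4c2∈{4}] r4c2 has the single candidate 4 ⇒ r4c2=4.
Step 7. [r2c1∈{1}] r2c1 has the single candidate 1. So r2c1=1.
Step 8. [r4c3∈{3}] r4c3's peers cover all but 3, so r4c3=3.

Answer: 4 2 1 3 / 1 3 2 4 / 3 1 4 2 / 2 4 3 1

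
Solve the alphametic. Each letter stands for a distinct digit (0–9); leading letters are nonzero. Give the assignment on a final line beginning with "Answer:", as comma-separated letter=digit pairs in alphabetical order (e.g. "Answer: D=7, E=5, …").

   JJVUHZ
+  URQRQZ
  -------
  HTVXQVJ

Step 1. [col 1: Z + Z ≡ J (mod 10)] several values work for Z in column 1 (Z + Z ≡ J (mod 10), carry-in 0); try Z=9. So Z=9.
Step 2. [col 1: Z + Z ≡ J (mod 10)] from column 1 (Z=9, carry-in 0, digits 9 already taken and all letters distinct): J must equal 8 ⇒ J=8.
Step 3. [col 2: H + Q ≡ V (mod 10)] several values work for H in column 2 (H + Q ≡ V (mod 10), carry-in 1); try H=1, so H=1.
Step 4. [col 2: H + Q ≡ V (mod 10)] no forcing yet in column 2 (carry-in 1); Q=0 is free and consistent — try it, so Q=0.
Step 5. [col 2: H + Q ≡ V (mod 10)] column 2: given H=1, Q=0, carry-in 1, and digits 0,1,8,9 already taken and all letters distinct, H+Q≡V (mod 10) forces V=2 ⇒ V=2.
Step 6. [col 3: U + R ≡ Q (mod 10)] several values work for U in column 3 (U + R ≡ Q (mod 10), carry-in 0); try U=6 ⇒ U=6.
Step 7. [col 3: U + R ≡ Q (mod 10)] in column 3 we have U+R≡Q with carry-in 0; given U=6, Q=0 and digits 0,1,2,6,8,9 already taken and all letters distinct, that pins R to 4 ⇒ R=4.
Step 8. [col 4: V + Q ≡ X (mod 10)] in column 4 we have V+Q≡X with carry-in 1; given V=2, Q=0 and digits 0,1,2,4,6,8,9 already taken and all letters distinct, that pins X to 3 ⇒ X=3.
Step 9. [col 6: J + U ≡ T (mod 10)] column 6: given J=8, U=6, carry-in 1, and digits 0,1,2,3,4,6,8,9 already taken and all letters distinct, J+U≡T (mod 10) forces T=5 ⇒ T=5.

Answer: H=1, J=8, Q=0, R=4, T=5, U=6, V=2, X=3, Z=9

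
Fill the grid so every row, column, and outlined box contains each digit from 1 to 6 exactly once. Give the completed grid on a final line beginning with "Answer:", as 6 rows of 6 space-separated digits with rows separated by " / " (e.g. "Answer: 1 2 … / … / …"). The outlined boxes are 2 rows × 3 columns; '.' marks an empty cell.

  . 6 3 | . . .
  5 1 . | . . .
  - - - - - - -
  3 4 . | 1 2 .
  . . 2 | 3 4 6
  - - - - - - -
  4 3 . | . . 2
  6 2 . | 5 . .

Step 1. [r6c6∈{1,3,4}] across row 6, 4 lands solely at r6c6, so r6c6=4.
Step 2. [r2c4∈{2,4,6}] row 2 places 2 nowhere but r2c4, so r2c4=2.
Step 3. [r1c5∈{1,5}] col 5 places 5 nowhere but r1c5, so r1c5=5.
Step 4. [r6c5∈{1,3}] 3 has one home in row 6: r6c5. So r6c5=3.
Step 5. [r5c3∈{1,5}] row 5 places 5 nowhere but r5c3 ⇒ r5c3=5.
Step 6. [r2c5∈{6}] nothing but 6 survives at r2c5, so r2c5=6.
Step 7. [r1c4∈{4}] r1c4 has the single candidate 4 ⇒ r1c4=4.
Step 8. [r3c3∈{6}] r3c3 is down to just 6. So r3c3=6.
Step 9. [r6c3∈{1}] nothing but 1 survives at r6c3. So r6c3=1.
Step 10. [r1c1∈{2}] nothing but 2 survives at r1c1. So r1c1=2.
Step 11. [r2c3∈{4}] only 4 remains possible at r2c3, so r2c3=4.
Step 12. [r4c2∈{5}] nothing but 5 survives at r4c2, so r4c2=5.
Step 13. [r1c6∈{1}] r1c6 is down to just 1 ⇒ r1c6=1.
Step 14. [r5c4∈{6}] r5c4 is down to just 6 ⇒ r5c4=6.
Step 15. [r3c6∈{5}] r3c6 is down to just 5. So r3c6=5.
Step 16. [r2c6∈{3}] only 3 remains possible at r2c6 ⇒ r2c6=3.
Step 17. [r4c1∈{1}] r4c1 has the single candidate 1 ⇒ r4c1=1.
Step 18. [r5c5∈{1}] r5c5 has the single candidate 1. So r5c5=1.

Answer: 2 6 3 4 5 1 / 5 1 4 2 6 3 / 3 4 6 1 2 5 / 1 5 2 3 4 6 / 4 3 5 6 1 2 / 6 2 1 5 3 4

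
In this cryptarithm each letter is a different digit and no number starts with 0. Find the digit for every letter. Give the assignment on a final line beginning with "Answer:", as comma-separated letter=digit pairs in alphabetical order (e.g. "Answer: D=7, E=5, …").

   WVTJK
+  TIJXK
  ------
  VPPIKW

Step 1. [V] V is the leading digit of a 6-digit sum of two 5-digit numbers; the final carry is exactly 1. So V=1.
Step 2. [col 1: K + K ≡ W (mod 10)] W=8 is one option consistent with column 1 (K + K ≡ W (mod 10), carry-in 0) — take it ⇒ W=8.
Step 3. [col 1: K + K ≡ W (mod 10)] K=9 is one option consistent with column 1 (K + K ≡ W (mod 10), carry-in 0) — take it ⇒ K=9.
Step 4. [col 2: J + X ≡ K (mod 10)] no forcing yet in column 2 (carry-in 1); J=6 is free and consistent — try it ⇒ J=6.
Step 5. [col 2: J + X ≡ K (mod 10)] column 2 reads J+X+carry(1)=K with J=6, K=9; with digits 1,6,8,9 already taken and all letters distinct, the only value for X is 2. So X=2.
Step 6. [col 3: T + J ≡ I (mod 10)] no forcing yet in column 3 (carry-in 0); I=3 is free and consistent — try it, so I=3.
Step 7. [col 3: T + J ≡ I (mod 10)] column 3 reads T+J+carry(0)=I with J=6, I=3; with digits 1,2,3,6,8,9 already taken and all letters distinct, the only value for T is 7. So T=7.
Step 8. [col 4: V + I ≡ P (mod 10)] column 4 reads V+I+carry(1)=P with V=1, I=3; with digits 1,2,3,6,7,8,9 already taken and all letters distinct, the only value for P is 5 ⇒ P=5.

Answer: I=3, J=6, K=9, P=5, T=7, V=1, W=8, X=2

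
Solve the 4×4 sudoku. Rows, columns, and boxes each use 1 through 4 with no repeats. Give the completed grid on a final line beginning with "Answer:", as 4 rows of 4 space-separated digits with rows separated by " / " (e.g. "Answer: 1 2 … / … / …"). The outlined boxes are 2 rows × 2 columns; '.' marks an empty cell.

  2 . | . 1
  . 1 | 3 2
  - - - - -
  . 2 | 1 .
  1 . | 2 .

Step 1. [r3c1∈{3,4}] across col 1, 3 lands solely at r3c1, so r3c1=3.
Step 2. [r4c2∈{4}] r4c2 is down to just 4, so r4c2=4.
Step 3. [r3c4∈{4}] r3c4 has the single candidate 4 ⇒ r3c4=4.
Step 4. [r4c4∈{3}] nothing but 3 survives at r4c4. So r4c4=3.
Step 5. [r1c2∈{3}] only 3 remains possible at r1c2 ⇒ r1c2=3.
Step 6. [r2c1∈{4}] nothing but 4 survives at r2c1. So r2c1=4.
Step 7. [r1c3∈{4}] r1c3 has the single candidate 4 ⇒ r1c3=4.

Answer: 2 3 4 1 / 4 1 3 2 / 3 2 1 4 / 1 4 2 3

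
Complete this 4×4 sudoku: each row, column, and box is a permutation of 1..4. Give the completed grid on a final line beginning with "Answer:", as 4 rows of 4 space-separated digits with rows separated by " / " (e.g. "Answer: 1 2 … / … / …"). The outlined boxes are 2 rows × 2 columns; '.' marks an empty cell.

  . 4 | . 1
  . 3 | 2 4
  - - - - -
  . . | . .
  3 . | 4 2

Step 1. [r3c3∈{1,3}] in col 3, 1 fits only at r3c3 ⇒ r3c3=1.
Step 2. [r3c2∈{2}] r3c2 has the single candidate 2, so r3c2=2.
Step 3. [r3c4∈{3}] r3c4 has the single candidate 3 ⇒ r3c4=3.
Step 4. [r1c3∈{3}] r1c3's peers cover all but 3 ⇒ r1c3=3.
Step 5. [r1c1∈{2}] r1c1 has the single candidate 2, so r1c1=2.
Step 6. [r3c1∈{4}] r3c1's peers cover all but 4, so r3c1=4.
Step 7. [r2c1∈{1}] r2c1 is down to just 1 ⇒ r2c1=1.
Step 8. [r4c2∈{1}] r4c2 has the single candidate 1, so r4c2=1.

Answer: 2 4 3 1 / 1 3 2 4 / 4 2 1 3 / 3 1 4 2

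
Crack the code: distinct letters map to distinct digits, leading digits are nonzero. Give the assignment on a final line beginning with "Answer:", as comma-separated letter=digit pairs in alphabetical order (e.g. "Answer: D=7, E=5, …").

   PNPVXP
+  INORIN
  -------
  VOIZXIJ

Step 1. [col 1: P + N ≡ J (mod 10)] P=8 is one option consistent with column 1 (P + N ≡ J (mod 10), carry-in 0) — take it. So P=8.
Step 2. [col 1: P + N ≡ J (mod 10)] column 1 (P + N ≡ J (mod 10), carry-in 0) doesn't pin N yet; pick N=6 and continue. So N=6.
Step 3. [V] the sum has 7 digits but both addends have 6; that extra leading digit V is the final carry, namely 1 ⇒ V=1.
Step 4. [col 1: P + N ≡ J (mod 10)] in column 1 we have P+N≡J with carry-in 0; given P=8, N=6 and digits 1,6,8 already taken and all letters distinct, that pins J to 4 ⇒ J=4.
Step 5. [col 2: X + I ≡ I (mod 10)] in column 2 we have X+I≡I with carry-in 1; given nothing yet and digits 1,4,6,8 already taken and all letters distinct, that pins X to 9 ⇒ X=9.
Step 6. [col 2: X + I ≡ I (mod 10)] several values work for I in column 2 (X + I ≡ I (mod 10), carry-in 1); try I=3. So I=3.
Step 7. [col 3: V + R ≡ X (mod 10)] in column 3 we have V+R≡X with carry-in 1; given V=1, X=9 and digits 1,3,4,6,8,9 already taken and all letters distinct, that pins R to 7 ⇒ R=7.
Step 8. [col 4: P + O ≡ Z (mod 10)] from column 4 (P=8, carry-in 0, digits 1,3,4,6,7,8,9 already taken and all letters distinct): Z must equal 0. So Z=0.
Step 9. [col 4: P + O ≡ Z (mod 10)] in column 4 we have P+O≡Z with carry-in 0; given P=8, Z=0 and digits 0,1,3,4,6,7,8,9 already taken and all letters distinct, that pins O to 2. So O=2.

Answer: I=3, J=4, N=6, O=2, P=8, R=7, V=1, X=9, Z=0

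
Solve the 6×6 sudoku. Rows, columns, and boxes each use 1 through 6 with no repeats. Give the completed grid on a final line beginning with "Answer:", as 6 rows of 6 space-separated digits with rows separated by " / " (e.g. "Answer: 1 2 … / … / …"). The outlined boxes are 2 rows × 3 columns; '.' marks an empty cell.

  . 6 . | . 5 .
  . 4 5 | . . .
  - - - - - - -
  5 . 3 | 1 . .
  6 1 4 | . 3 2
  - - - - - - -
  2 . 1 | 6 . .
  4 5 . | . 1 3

Step 1. [r1c4∈{2,3,4}] 4 has one home in col 4: r1c4, so r1c4=4.
Step 2. [r1c1∈{1,3}] r1c1 is the only open cell in row 1 admitting 3. So r1c1=3.
Step 3. [r2c5∈{2,6}] 2 has one home in col 5: r2c5 ⇒ r2c5=2.
Step 4. [r3c5∈{4,6}] in col 5, 6 fits only at r3c5, so r3c5=6.
Step 5. [r5c5∈{4}] nothing but 4 survives at r5c5 ⇒ r5c5=4.
Step 6. [r1c6∈{1}] r1c6 is down to just 1, so r1c6=1.
Step 7. [r3c6∈{4}] nothing but 4 survives at r3c6, so r3c6=4.
Step 8. [r6c4∈{2}] r6c4 is down to just 2 ⇒ r6c4=2.
Step 9. [r3c2∈{2}] r3c2's peers cover all but 2 ⇒ r3c2=2.
Step 10. [r2c6∈{6}] r2c6's peers cover all but 6. So r2c6=6.
Step 11. [r6c3∈{6}] r6c3 is down to just 6 ⇒ r6c3=6.
Step 12. [r5c2∈{3}] only 3 remains possible at r5c2, so r5c2=3.
Step 13. [r2c1∈{1}] nothing but 1 survives at r2c1, so r2c1=1.
Step 14. [r5c6∈{5}] only 5 remains possible at r5c6 ⇒ r5c6=5.
Step 15. [r4c4∈{5}] only 5 remains possible at r4c4. So r4c4=5.
Step 16. [r1c3∈{2}] only 2 remains possible at r1c3. So r1c3=2.
Step 17. [r2c4∈{3}] r2c4's peers cover all but 3. So r2c4=3.

Answer: 3 6 2 4 5 1 / 1 4 5 3 2 6 / 5 2 3 1 6 4 / 6 1 4 5 3 2 / 2 3 1 6 4 5 / 4 5 6 2 1 3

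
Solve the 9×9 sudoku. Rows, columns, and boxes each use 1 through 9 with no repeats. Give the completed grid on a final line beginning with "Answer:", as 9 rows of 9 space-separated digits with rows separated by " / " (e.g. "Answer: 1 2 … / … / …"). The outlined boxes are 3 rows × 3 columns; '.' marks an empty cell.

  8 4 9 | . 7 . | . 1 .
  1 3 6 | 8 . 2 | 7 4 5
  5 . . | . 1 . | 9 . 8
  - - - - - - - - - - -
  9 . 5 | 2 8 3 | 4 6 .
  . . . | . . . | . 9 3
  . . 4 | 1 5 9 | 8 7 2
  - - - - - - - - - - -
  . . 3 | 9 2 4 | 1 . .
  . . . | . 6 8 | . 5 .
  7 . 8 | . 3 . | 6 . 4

Step 1. [r4c2∈{1,7}] in row 4, 7 fits only at r4c2. So r4c2=7.
Step 2. [r3c2∈{2}] nothing but 2 survives at r3c2, so r3c2=2.
Step 3. [r3c6∈{6}] r3c6's peers cover all but 6, so r3c6=6.
Step 4. [r6c2∈{6}] r6c2 has the single candidate 6, so r6c2=6.
Step 5. [r9c2∈{1,5,9}] row 9 places 9 nowhere but r9c2. So r9c2=9.
Step 6. [r3c8∈{3}] r3c8 has the single candidate 3. So r3c8=3.
Step 7. [r5c4∈{4,6,7}] in row 5, 6 fits only at r5c4. So r5c4=6.
Step 8. [r5c1∈{2}] r5c1 is down to just 2 ⇒ r5c1=2.
Step 9. [r8c3∈{1,2}] col 3 places 2 nowhere but r8c3. So r8c3=2.
Step 10. [r1c6∈{5}] r1c6 has the single candidate 5 ⇒ r1c6=5.
Step 11. [r8c2∈{1}] nothing but 1 survives at r8c2, so r8c2=1.
Step 12. [r7c9∈{7}] r7c9 is down to just 7. So r7c9=7.
Step 13. [r5c2∈{8}] r5c2 is down to just 8 ⇒ r5c2=8.
Step 14. [r9c8∈{2}] r9c8 has the single candidate 2 ⇒ r9c8=2.
Step 15. [r5c3∈{1}] r5c3's peers cover all but 1, so r5c3=1.
Step 16. [r7c2∈{5}] r7c2's peers cover all but 5 ⇒ r7c2=5.
Step 17. [r9c6∈{1}] r9c6's peers cover all but 1. So r9c6=1.
Step 18. [r8c1∈{4}] nothing but 4 survives at r8c1. So r8c1=4.
Step 19. [r3c4∈{4}] r3c4 is down to just 4. So r3c4=4.
Step 20. [r9c4∈{5}] only 5 remains possible at r9c4. So r9c4=5.
Step 21. [r1c9∈{6}] only 6 remains possible at r1c9. So r1c9=6.
Step 22. [r6c1∈{3}] only 3 remains possible at r6c1. So r6c1=3.
Step 23. [r7c1∈{6}] only 6 remains possible at r7c1, so r7c1=6.
Step 24. [r5c6∈{7}] nothing but 7 survives at r5c6. So r5c6=7.
Step 25. [r8c7∈{3}] r8c7 is down to just 3. So r8c7=3.
Step 26. [r8c4∈{7}] only 7 remains possible at r8c4, so r8c4=7.
Step 27. [r5c5∈{4}] r5c5's peers cover all but 4, so r5c5=4.
Step 28. [r1c7∈{2}] r1c7's peers cover all but 2. So r1c7=2.
Step 29. [r2c5∈{9}] r2c5's peers cover all but 9 ⇒ r2c5=9.
Step 30. [r7c8∈{8}] r7c8 is down to just 8. So r7c8=8.
Step 31. [r5c7∈{5}] nothing but 5 survives at r5c7. So r5c7=5.
Step 32. [r1c4∈{3}] r1c4 is down to just 3. So r1c4=3.
Step 33. [r4c9∈{1}] r4c9's peers cover all but 1, so r4c9=1.
Step 34. [r3c3∈{7}] nothing but 7 survives at r3c3. So r3c3=7.
Step 35. [r8c9∈{9}] only 9 remains possible at r8c9 ⇒ r8c9=9.

Answer: 8 4 9 3 7 5 2 1 6 / 1 3 6 8 9 2 7 4 5 / 5 2 7 4 1 6 9 3 8 / 9 7 5 2 8 3 4 6 1 / 2 8 1 6 4 7 5 9 3 / 3 6 4 1 5 9 8 7 2 / 6 5 3 9 2 4 1 8 7 / 4 1 2 7 6 8 3 5 9 / 7 9 8 5 3 1 6 2 4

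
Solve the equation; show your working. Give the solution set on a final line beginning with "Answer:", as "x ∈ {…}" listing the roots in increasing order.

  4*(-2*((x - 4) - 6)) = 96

Step 1. [4*(-2*((x - 4) - 6)) = 96] leading coefficient 4: divide by 4 ⇒ div: -2*((x - 4) - 6) = 24.
Step 2. [-2*((x - 4) - 6) = 24] LHS = -2·(…); ÷-2 both sides. So div: (x - 4) - 6 = -12.
Step 3. [(x - 4) - 6 = -12] peel the -6: add 6 from each side, so sub: x - 4 = -6.
Step 4. [x - 4 = -6] -4 is outermost — add 4 both sides ⇒ sub: x = -2.

Answer: x ∈ {-2}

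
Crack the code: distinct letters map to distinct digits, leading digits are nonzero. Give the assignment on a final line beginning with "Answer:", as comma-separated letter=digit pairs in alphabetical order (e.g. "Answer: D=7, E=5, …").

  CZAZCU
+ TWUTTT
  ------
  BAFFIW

Step 1. [col 1: U + T ≡ W (mod 10)] column 1 (U + T ≡ W (mod 10), carry-in 0) doesn't pin T yet; pick T=4 and continue. So T=4.
Step 2. [col 1: U + T ≡ W (mod 10)] several values work for W in column 1 (U + T ≡ W (mod 10), carry-in 0); try W=9 ⇒ W=9.
Step 3. [col 1: U + T ≡ W (mod 10)] column 1: given T=4, W=9, carry-in 0, and digits 4,9 already taken and all letters distinct, U+T≡W (mod 10) forces U=5 ⇒ U=5.
Step 4. [col 2: C + T ≡ I (mod 10)] no forcing yet in column 2 (carry-in 0); I=7 is free and consistent — try it. So I=7.
Step 5. [col 2: C + T ≡ I (mod 10)] from column 2 (T=4, I=7, carry-in 0, digits 4,5,7,9 already taken and all letters distinct): C must equal 3. So C=3.
Step 6. [col 3: Z + T ≡ F (mod 10)] column 3 (Z + T ≡ F (mod 10), carry-in 0) doesn't pin Z yet; pick Z=2 and continue, so Z=2.
Step 7. [col 3: Z + T ≡ F (mod 10)] column 3: given Z=2, T=4, carry-in 0, and digits 2,3,4,5,7,9 already taken and all letters distinct, Z+T≡F (mod 10) forces F=6. So F=6.
Step 8. [col 4: A + U ≡ F (mod 10)] in column 4 we have A+U≡F with carry-in 0; given U=5, F=6 and digits 2,3,4,5,6,7,9 already taken and all letters distinct, that pins A to 1 ⇒ A=1.
Step 9. [col 6: C + T ≡ B (mod 10)] column 6 reads C+T+carry(1)=B with C=3, T=4; with digits 1,2,3,4,5,6,7,9 already taken and all letters distinct, the only value for B is 8, so B=8.

Answer: A=1, B=8, C=3, F=6, I=7, T=4, U=5, W=9, Z=2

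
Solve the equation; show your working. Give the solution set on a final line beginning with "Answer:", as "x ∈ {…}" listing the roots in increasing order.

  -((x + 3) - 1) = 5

Step 1. [-((x + 3) - 1) = 5] leading − — multiply by −1 ⇒ neg: (x + 3) - 1 = -5.
Step 2. [(x + 3) - 1 = -5] 1 comes off first (add 1), so sub: x + 3 = -4.
Step 3. [x + 3 = -4] subtract 3: x sits inside (… + 3) ⇒ sub: x = -7.

Answer: x ∈ {-7}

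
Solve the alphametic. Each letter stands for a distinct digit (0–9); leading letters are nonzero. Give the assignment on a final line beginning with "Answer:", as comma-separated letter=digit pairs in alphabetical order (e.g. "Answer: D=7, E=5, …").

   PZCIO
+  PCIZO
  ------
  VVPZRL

Step 1. [V] V is the leading digit of a 6-digit sum of two 5-digit numbers; the final carry is exactly 1, so V=1.
Step 2. [col 1: O + O ≡ L (mod 10)] L=4 is one option consistent with column 1 (O + O ≡ L (mod 10), carry-in 0) — take it ⇒ L=4.
Step 3. [col 1: O + O ≡ L (mod 10)] several values work for O in column 1 (O + O ≡ L (mod 10), carry-in 0); try O=2 ⇒ O=2.
Step 4. [col 2: I + Z ≡ R (mod 10)] column 2 (I + Z ≡ R (mod 10), carry-in 0) doesn't pin Z yet; pick Z=6 and continue, so Z=6.
Step 5. [col 2: I + Z ≡ R (mod 10)] column 2 (I + Z ≡ R (mod 10), carry-in 0) doesn't pin R yet; pick R=3 and continue ⇒ R=3.
Step 6. [col 2: I + Z ≡ R (mod 10)] column 2 reads I+Z+carry(0)=R with Z=6, R=3; with digits 1,2,3,4,6 already taken and all letters distinct, the only value for I is 7, so I=7.
Step 7. [col 3: C + I ≡ Z (mod 10)] in column 3 we have C+I≡Z with carry-in 1; given I=7, Z=6 and digits 1,2,3,4,6,7 already taken and all letters distinct, that pins C to 8. So C=8.
Step 8. [col 4: Z + C ≡ P (mod 10)] column 4 reads Z+C+carry(1)=P with Z=6, C=8; with digits 1,2,3,4,6,7,8 already taken and all letters distinct, the only value for P is 5 ⇒ P=5.

Answer: C=8, I=7, L=4, O=2, P=5, R=3, V=1, Z=6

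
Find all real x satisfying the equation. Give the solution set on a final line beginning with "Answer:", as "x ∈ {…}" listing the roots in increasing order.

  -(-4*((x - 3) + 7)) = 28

Step 1. [-(-4*((x - 3) + 7)) = 28] flip signs both sides, so neg: -4*((x - 3) + 7) = -28.
Step 2. [-4*((x - 3) + 7) = -28] -4 out front; divide by -4, so div: (x - 3) + 7 = 7.
Step 3. [(x - 3) + 7 = 7] peel the +7: subtract 7 from each side ⇒ sub: x - 3 = 0.
Step 4. [x - 3 = 0] -3 is outermost — add 3 both sides, so sub: x = 3.

Answer: x ∈ {3}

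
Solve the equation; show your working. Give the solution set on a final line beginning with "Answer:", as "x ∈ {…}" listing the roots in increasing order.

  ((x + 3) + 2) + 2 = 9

Step 1. [((x + 3) + 2) + 2 = 9] 2 comes off first (subtract 2), so sub: (x + 3) + 2 = 7.
Step 2. [(x + 3) + 2 = 7] peel the +2: subtract 2 from each side ⇒ sub: x + 3 = 5.
Step 3. [x + 3 = 5] +3 is outermost — subtract 3 both sides. So sub: x = 2.

Answer: x ∈ {2}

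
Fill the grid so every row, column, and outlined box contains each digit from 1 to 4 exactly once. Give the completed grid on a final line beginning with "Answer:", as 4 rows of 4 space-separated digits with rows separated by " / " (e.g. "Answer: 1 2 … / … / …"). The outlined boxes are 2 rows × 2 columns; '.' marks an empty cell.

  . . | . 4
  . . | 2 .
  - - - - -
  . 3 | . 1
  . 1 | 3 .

Step 1. [r4c1∈{2,4}] across row 4, 4 lands solely at r4c1, so r4c1=4.
Step 2. [r1c1∈{1,2,3}] row 1 places 3 nowhere but r1c1 ⇒ r1c1=3.
Step 3. [r1c2∈{2}] r1c2 is down to just 2. So r1c2=2.
Step 4. [r3c3∈{4}] r3c3 is down to just 4, so r3c3=4.
Step 5. [r4c4∈{2}] r4c4 is down to just 2 ⇒ r4c4=2.
Step 6. [r2c4∈{3}] r2c4's peers cover all but 3 ⇒ r2c4=3.
Step 7. [r2c1∈{1}] r2c1 is down to just 1 ⇒ r2c1=1.
Step 8. [r1c3∈{1}] r1c3 is down to just 1 ⇒ r1c3=1.
Step 9. [r3c1∈{2}] r3c1's peers cover all but 2. So r3c1=2.
Step 10. [r2c2∈{4}] r2c2's peers cover all but 4. So r2c2=4.

Answer: 3 2 1 4 / 1 4 2 3 / 2 3 4 1 / 4 1 3 2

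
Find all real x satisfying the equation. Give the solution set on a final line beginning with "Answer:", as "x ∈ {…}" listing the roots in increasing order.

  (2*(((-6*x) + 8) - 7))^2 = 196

Step 1. [(2*(((-6*x) + 8) - 7))^2 = 196] √ both sides: 196 ≥ 0 gives two branches, so sqrt: 2*(((-6*x) + 8) - 7) = 14 or -14.
Step 2. [2*(((-6*x) + 8) - 7) = 14 or -14] leading coefficient 2: divide by 2. So div: ((-6*x) + 8) - 7 = 7 or -7.
Step 3. [((-6*x) + 8) - 7 = 7 or -7] peel the -7: add 7 from each side, so sub: (-6*x) + 8 = 14 or 0.
Step 4. [(-6*x) + 8 = 14 or 0] subtract 8: x sits inside (… + 8). So sub: -6*x = 6 or -8.
Step 5. [-6*x = 6 or -8] leading coefficient -6: divide by -6, so div: x = -1 or 4/3.

Answer: x ∈ {-1, 4/3}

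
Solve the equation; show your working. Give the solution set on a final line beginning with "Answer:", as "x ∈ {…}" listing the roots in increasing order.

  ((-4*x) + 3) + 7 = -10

Step 1. [((-4*x) + 3) + 7 = -10] 7 comes off first (subtract 7). So sub: (-4*x) + 3 = -17.
Step 2. [(-4*x) + 3 = -17] the outer +3 inverts by subtracting 3, so sub: -4*x = -20.
Step 3. [-4*x = -20] leading coefficient -4: divide by -4, so div: x = 5.

Answer: x ∈ {5}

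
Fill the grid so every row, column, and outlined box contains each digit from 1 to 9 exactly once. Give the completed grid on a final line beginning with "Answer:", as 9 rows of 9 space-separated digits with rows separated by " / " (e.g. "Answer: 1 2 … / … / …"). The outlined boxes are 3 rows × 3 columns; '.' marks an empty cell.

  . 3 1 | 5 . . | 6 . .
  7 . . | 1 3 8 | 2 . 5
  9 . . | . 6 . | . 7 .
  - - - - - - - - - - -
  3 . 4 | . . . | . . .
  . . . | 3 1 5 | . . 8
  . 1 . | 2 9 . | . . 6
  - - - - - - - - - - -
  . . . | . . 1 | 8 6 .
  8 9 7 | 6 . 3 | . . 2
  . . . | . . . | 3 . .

Step 1. [r3c4∈{4}] only 4 remains possible at r3c4 ⇒ r3c4=4.
Step 2. [r6c1∈{5}] r6c1 is down to just 5, so r6c1=5.
Step 3. [r2c8∈{4,9}] 9 has one home in row 2: r2c8 ⇒ r2c8=9.
Step 4. [r3c6∈{2}] only 2 remains possible at r3c6. So r3c6=2.
Step 5. [r9c1∈{1,2,4,6}] col 1 places 1 nowhere but r9c1 ⇒ r9c1=1.
Step 6. [r6c6∈{4,7}] box 5 places 4 nowhere but r6c6, so r6c6=4.
Step 7. [r1c5∈{7}] only 7 remains possible at r1c5 ⇒ r1c5=7.
Step 8. [r5c1∈{2,6}] 6 has one home in col 1: r5c1, so r5c1=6.
Step 9. [r2c2∈{4,6}] row 2 places 4 nowhere but r2c2, so r2c2=4.
Step 10. [r9c2∈{2,5,6}] 6 has one home in col 2: r9c2. So r9c2=6.
Step 11. [r7c1∈{2,4}] r7c1 is the only open cell in col 1 admitting 4. So r7c1=4.
Step 12. [r3c7∈{1}] only 1 remains possible at r3c7 ⇒ r3c7=1.
Step 13. [r8c8∈{1,4,5}] row 8 places 1 nowhere but r8c8. So r8c8=1.
Step 14. [r6c7∈{7}] r6c7 is down to just 7, so r6c7=7.
Step 15. [r4c5∈{8}] r4c5 has the single candidate 8 ⇒ r4c5=8.
Step 16. [r4c4∈{7}] r4c4 has the single candidate 7 ⇒ r4c4=7.
Step 17. [r4c2∈{2}] r4c2's peers cover all but 2, so r4c2=2.
Step 18. [r7c2∈{5}] r7c2 has the single candidate 5 ⇒ r7c2=5.
Step 19. [r7c4∈{9}] nothing but 9 survives at r7c4. So r7c4=9.
Step 20. [r9c9∈{4,7,9}] across row 9, 9 lands solely at r9c9, so r9c9=9.
Step 21. [r9c3∈{2}] r9c3's peers cover all but 2. So r9c3=2.
Step 22. [r4c7∈{5,9}] row 4 places 9 nowhere but r4c7 ⇒ r4c7=9.
Step 23. [r8c7∈{4,5}] col 7 places 5 nowhere but r8c7 ⇒ r8c7=5.
Step 24. [r9c8∈{4}] r9c8 has the single candidate 4, so r9c8=4.
Step 25. [r3c3∈{5,8}] in row 3, 5 fits only at r3c3 ⇒ r3c3=5.
Step 26. [r4c9∈{1}] r4c9 is down to just 1 ⇒ r4c9=1.
Step 27. [r3c2∈{8}] nothing but 8 survives at r3c2 ⇒ r3c2=8.
Step 28. [r5c8∈{2}] r5c8's peers cover all but 2. So r5c8=2.
Step 29. [r9c4∈{8}] nothing but 8 survives at r9c4 ⇒ r9c4=8.
Step 30. [r7c3∈{3}] r7c3 has the single candidate 3. So r7c3=3.
Step 31. [r7c9∈{7}] only 7 remains possible at r7c9, so r7c9=7.
Step 32. [r4c8∈{5}] r4c8 is down to just 5, so r4c8=5.
Step 33. [r9c5∈{5}] r9c5's peers cover all but 5, so r9c5=5.
Step 34. [r1c9∈{4}] r1c9's peers cover all but 4, so r1c9=4.
Step 35. [r6c3∈{8}] r6c3 is down to just 8 ⇒ r6c3=8.
Step 36. [r1c6∈{9}] only 9 remains possible at r1c6. So r1c6=9.
Step 37. [r7c5∈{2}] r7c5's peers cover all but 2, so r7c5=2.
Step 38. [r8c5∈{4}] nothing but 4 survives at r8c5 ⇒ r8c5=4.
Step 39. [r5c3∈{9}] only 9 remains possible at r5c3. So r5c3=9.
Step 40. [r3c9∈{3}] r3c9 is down to just 3. So r3c9=3.
Step 41. [r1c1∈{2}] nothing but 2 survives at r1c1, so r1c1=2.
Step 42. [r5c2∈{7}] only 7 remains possible at r5c2. So r5c2=7.
Step 43. [r5c7∈{4}] only 4 remains possible at r5c7, so r5c7=4.
Step 44. [r4c6∈{6}] r4c6 has the single candidate 6, so r4c6=6.
Step 45. [r9c6∈{7}] r9c6 has the single candidate 7. So r9c6=7.
Step 46. [r2c3∈{6}] only 6 remains possible at r2c3. So r2c3=6.
Step 47. [r6c8∈{3}] r6c8 has the single candidate 3, so r6c8=3.
Step 48. [r1c8∈{8}] r1c8 has the single candidate 8, so r1c8=8.

Answer: 2 3 1 5 7 9 6 8 4 / 7 4 6 1 3 8 2 9 5 / 9 8 5 4 6 2 1 7 3 / 3 2 4 7 8 6 9 5 1 / 6 7 9 3 1 5 4 2 8 / 5 1 8 2 9 4 7 3 6 / 4 5 3 9 2 1 8 6 7 / 8 9 7 6 4 3 5 1 2 / 1 6 2 8 5 7 3 4 9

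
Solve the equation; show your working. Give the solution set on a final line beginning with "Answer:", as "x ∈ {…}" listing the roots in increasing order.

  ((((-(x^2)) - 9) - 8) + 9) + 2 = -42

Step 1. [((((-(x^2)) - 9) - 8) + 9) + 2 = -42] subtract 2: x sits inside (… + 2), so sub: (((-(x^2)) - 9) - 8) + 9 = -44.
Step 2. [(((-(x^2)) - 9) - 8) + 9 = -44] the outer +9 inverts by subtracting 9, so sub: ((-(x^2)) - 9) - 8 = -53.
Step 3. [((-(x^2)) - 9) - 8 = -53] peel the -8: add 8 from each side, so sub: (-(x^2)) - 9 = -45.
Step 4. [(-(x^2)) - 9 = -45] add 9: x sits inside (… - 9) ⇒ sub: -(x^2) = -36.
Step 5. [-(x^2) = -36] flip signs both sides ⇒ neg: x^2 = 36.
Step 6. [x^2 = 36] 36 ≥ 0, LHS is (·)² — take ±√ ⇒ sqrt: x = 6 or -6.

Answer: x ∈ {-6, 6}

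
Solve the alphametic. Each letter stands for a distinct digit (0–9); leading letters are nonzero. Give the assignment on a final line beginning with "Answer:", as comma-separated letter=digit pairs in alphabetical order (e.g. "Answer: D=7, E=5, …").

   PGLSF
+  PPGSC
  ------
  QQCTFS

Step 1. [Q] Q is the leading digit of a 6-digit sum of two 5-digit numbers; the final carry is exactly 1. So Q=1.
Step 2. [col 1: F + C ≡ S (mod 10)] column 1 (F + C ≡ S (mod 10), carry-in 0) doesn't pin C yet; pick C=3 and continue, so C=3.
Step 3. [col 1: F + C ≡ S (mod 10)] S=7 is one option consistent with column 1 (F + C ≡ S (mod 10), carry-in 0) — take it ⇒ S=7.
Step 4. [col 1: F + C ≡ S (mod 10)] in column 1 we have F+C≡S with carry-in 0; given C=3, S=7 and digits 1,3,7 already taken and all letters distinct, that pins F to 4. So F=4.
Step 5. [col 3: L + G ≡ T (mod 10)] T=9 is one option consistent with column 3 (L + G ≡ T (mod 10), carry-in 1) — take it. So T=9.
Step 6. [col 3: L + G ≡ T (mod 10)] G=8 is one option consistent with column 3 (L + G ≡ T (mod 10), carry-in 1) — take it ⇒ G=8.
Step 7. [col 3: L + G ≡ T (mod 10)] in column 3 we have L+G≡T with carry-in 1; given G=8, T=9 and digits 1,3,4,7,8,9 already taken and all letters distinct, that pins L to 0. So L=0.
Step 8. [col 4: G + P ≡ C (mod 10)] column 4 reads G+P+carry(0)=C with G=8, C=3; with digits 0,1,3,4,7,8,9 already taken and all letters distinct, the only value for P is 5. So P=5.

Answer: C=3, F=4, G=8, L=0, P=5, Q=1, S=7, T=9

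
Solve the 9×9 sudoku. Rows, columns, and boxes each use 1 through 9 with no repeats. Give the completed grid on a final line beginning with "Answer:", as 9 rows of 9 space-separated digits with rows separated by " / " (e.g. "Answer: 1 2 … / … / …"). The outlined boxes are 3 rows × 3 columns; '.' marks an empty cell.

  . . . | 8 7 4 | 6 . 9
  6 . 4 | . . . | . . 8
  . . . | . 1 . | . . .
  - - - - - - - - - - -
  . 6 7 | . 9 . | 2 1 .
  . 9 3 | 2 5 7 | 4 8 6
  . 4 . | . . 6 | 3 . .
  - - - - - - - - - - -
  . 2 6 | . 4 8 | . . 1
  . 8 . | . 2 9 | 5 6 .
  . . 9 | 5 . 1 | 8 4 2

Step 1. [r2c5∈{3}] r2c5 has the single candidate 3, so r2c5=3.
Step 2. [r3c7∈{7}] only 7 remains possible at r3c7 ⇒ r3c7=7.
Step 3. [r7c1∈{3,5,7}] 5 has one home in row 7: r7c1 ⇒ r7c1=5.
Step 4. [r6c3∈{1,2,5,8}] 5 has one home in box 4: r6c3, so r6c3=5.
Step 5. [r3c1∈{2,3,8,9}] across col 1, 9 lands solely at r3c1. So r3c1=9.
Step 6. [r6c1∈{1,2,8}] r6c1 is the only open cell in row 6 admitting 2 ⇒ r6c1=2.
Step 7. [r2c2∈{1,5,7}] in row 2, 7 fits only at r2c2. So r2c2=7.
Step 8. [r9c2∈{3}] nothing but 3 survives at r9c2. So r9c2=3.
Step 9. [r3c2∈{5}] only 5 remains possible at r3c2. So r3c2=5.
Step 10. [r3c6∈{2}] nothing but 2 survives at r3c6, so r3c6=2.
Step 11. [r3c8∈{3}] only 3 remains possible at r3c8 ⇒ r3c8=3.
Step 12. [r7c4∈{3,7}] 3 has one home in row 7: r7c4 ⇒ r7c4=3.
Step 13. [r7c8∈{7,9}] row 7 places 7 nowhere but r7c8, so r7c8=7.
Step 14. [r2c8∈{2,5}] r2c8 is the only open cell in row 2 admitting 2. So r2c8=2.
Step 15. [r8c3∈{1}] r8c3 is down to just 1, so r8c3=1.
Step 16. [r1c2∈{1}] r1c2's peers cover all but 1, so r1c2=1.
Step 17. [r8c1∈{4,7}] across row 8, 4 lands solely at r8c1 ⇒ r8c1=4.
Step 18. [r8c9∈{3}] r8c9 has the single candidate 3. So r8c9=3.
Step 19. [r3c9∈{4}] only 4 remains possible at r3c9 ⇒ r3c9=4.
Step 20. [r3c3∈{8}] only 8 remains possible at r3c3. So r3c3=8.
Step 21. [r8c4∈{7}] r8c4 has the single candidate 7, so r8c4=7.
Step 22. [r2c7∈{1}] nothing but 1 survives at r2c7. So r2c7=1.
Step 23. [r5c1∈{1}] r5c1 is down to just 1. So r5c1=1.
Step 24. [r7c7∈{9}] r7c7 has the single candidate 9, so r7c7=9.
Step 25. [r6c4∈{1}] only 1 remains possible at r6c4. So r6c4=1.
Step 26. [r4c4∈{4}] r4c4 is down to just 4, so r4c4=4.
Step 27. [r9c1∈{7}] r9c1 is down to just 7, so r9c1=7.
Step 28. [r6c5∈{8}] r6c5's peers cover all but 8, so r6c5=8.
Step 29. [r3c4∈{6}] r3c4's peers cover all but 6. So r3c4=6.
Step 30. [r1c3∈{2}] r1c3 is down to just 2, so r1c3=2.
Step 31. [r1c1∈{3}] r1c1 is down to just 3. So r1c1=3.
Step 32. [r2c6∈{5}] only 5 remains possible at r2c6, so r2c6=5.
Step 33. [r4c1∈{8}] only 8 remains possible at r4c1 ⇒ r4c1=8.
Step 34. [r1c8∈{5}] r1c8 has the single candidate 5. So r1c8=5.
Step 35. [r2c4∈{9}] nothing but 9 survives at r2c4 ⇒ r2c4=9.
Step 36. [r4c6∈{3}] nothing but 3 survives at r4c6 ⇒ r4c6=3.
Step 37. [r9c5∈{6}] r9c5 is down to just 6. So r9c5=6.
Step 38. [r6c9∈{7}] r6c9's peers cover all but 7. So r6c9=7.
Step 39. [r6c8∈{9}] nothing but 9 survives at r6c8 ⇒ r6c8=9.
Step 40. [r4c9∈{5}] r4c9's peers cover all but 5, so r4c9=5.

Answer: 3 1 2 8 7 4 6 5 9 / 6 7 4 9 3 5 1 2 8 / 9 5 8 6 1 2 7 3 4 / 8 6 7 4 9 3 2 1 5 / 1 9 3 2 5 7 4 8 6 / 2 4 5 1 8 6 3 9 7 / 5 2 6 3 4 8 9 7 1 / 4 8 1 7 2 9 5 6 3 / 7 3 9 5 6 1 8 4 2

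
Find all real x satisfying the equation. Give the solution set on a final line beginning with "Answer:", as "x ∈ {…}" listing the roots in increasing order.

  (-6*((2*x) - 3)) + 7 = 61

Step 1. [(-6*((2*x) - 3)) + 7 = 61] subtract 7: x sits inside (… + 7), so sub: -6*((2*x) - 3) = 54.
Step 2. [-6*((2*x) - 3) = 54] -6 out front; divide by -6, so div: (2*x) - 3 = -9.
Step 3. [(2*x) - 3 = -9] peel the -3: add 3 from each side ⇒ sub: 2*x = -6.
Step 4. [2*x = -6] LHS = 2·(…); ÷2 both sides. So div: x = -3.

Answer: x ∈ {-3}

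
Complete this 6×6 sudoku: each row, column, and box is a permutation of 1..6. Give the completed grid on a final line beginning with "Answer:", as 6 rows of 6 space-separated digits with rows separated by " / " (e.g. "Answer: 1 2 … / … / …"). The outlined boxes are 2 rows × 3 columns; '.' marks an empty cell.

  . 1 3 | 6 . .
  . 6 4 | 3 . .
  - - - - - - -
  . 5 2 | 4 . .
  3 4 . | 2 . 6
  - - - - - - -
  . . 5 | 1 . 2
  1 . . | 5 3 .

Step 1. [r4c5∈{1,5}] across row 4, 5 lands solely at r4c5, so r4c5=5.
Step 2. [r6c6∈{4}] r6c6's peers cover all but 4 ⇒ r6c6=4.
Step 3. [r1c6∈{5}] r1c6's peers cover all but 5, so r1c6=5.
Step 4. [r2c6∈{1}] nothing but 1 survives at r2c6, so r2c6=1.
Step 5. [r2c5∈{2}] only 2 remains possible at r2c5. So r2c5=2.
Step 6. [r5c1∈{4,6}] r5c1 is the only open cell in row 5 admitting 4. So r5c1=4.
Step 7. [r6c2∈{2}] r6c2 is down to just 2. So r6c2=2.
Step 8. [r3c1∈{6}] nothing but 6 survives at r3c1. So r3c1=6.
Step 9. [r6c3∈{6}] r6c3 has the single candidate 6 ⇒ r6c3=6.
Step 10. [r3c6∈{3}] r3c6 is down to just 3. So r3c6=3.
Step 11. [r1c1∈{2}] r1c1's peers cover all but 2. So r1c1=2.
Step 12. [r5c2∈{3}] r5c2's peers cover all but 3. So r5c2=3.
Step 13. [r1c5∈{4}] r1c5 is down to just 4. So r1c5=4.
Step 14. [r5c5∈{6}] r5c5 is down to just 6 ⇒ r5c5=6.
Step 15. [r2c1∈{5}] nothing but 5 survives at r2c1, so r2c1=5.
Step 16. [r3c5∈{1}] nothing but 1 survives at r3c5 ⇒ r3c5=1.
Step 17. [r4c3∈{1}] nothing but 1 survives at r4c3. So r4c3=1.

Answer: 2 1 3 6 4 5 / 5 6 4 3 2 1 / 6 5 2 4 1 3 / 3 4 1 2 5 6 / 4 3 5 1 6 2 / 1 2 6 5 3 4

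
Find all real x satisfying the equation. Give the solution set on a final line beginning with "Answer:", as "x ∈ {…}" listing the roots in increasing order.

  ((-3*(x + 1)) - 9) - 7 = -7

Step 1. [((-3*(x + 1)) - 9) - 7 = -7] the outer -7 inverts by adding 7, so sub: (-3*(x + 1)) - 9 = 0.
Step 2. [(-3*(x + 1)) - 9 = 0] common factor -3 (LHS and 0) — divide through. So factor: (x + 1) + 3 = 0.
Step 3. [(x + 1) + 3 = 0] 3 comes off first (subtract 3). So sub: x + 1 = -3.
Step 4. [x + 1 = -3] peel the +1: subtract 1 from each side. So sub: x = -4.

Answer: x ∈ {-4}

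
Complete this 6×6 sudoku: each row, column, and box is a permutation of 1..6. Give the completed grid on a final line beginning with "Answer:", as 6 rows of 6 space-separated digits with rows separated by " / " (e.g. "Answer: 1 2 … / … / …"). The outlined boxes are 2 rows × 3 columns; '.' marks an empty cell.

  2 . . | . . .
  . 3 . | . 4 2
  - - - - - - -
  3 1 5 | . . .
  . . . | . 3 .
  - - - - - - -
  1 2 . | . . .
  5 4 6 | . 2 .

Step 1. [r2c4∈{1,5,6}] across row 2, 5 lands solely at r2c4 ⇒ r2c4=5.
Step 2. [r3c5∈{6}] r3c5's peers cover all but 6 ⇒ r3c5=6.
Step 3. [r3c6∈{4}] nothing but 4 survives at r3c6. So r3c6=4.
Step 4. [r1c5∈{1}] r1c5 has the single candidate 1. So r1c5=1.
Step 5. [r4c2∈{6}] r4c2 is down to just 6, so r4c2=6.
Step 6. [r5c4∈{3,4,6}] across row 5, 4 lands solely at r5c4 ⇒ r5c4=4.
Step 7. [r5c6∈{3,5,6}] across row 5, 6 lands solely at r5c6. So r5c6=6.
Step 8. [r1c6∈{3}] r1c6 is down to just 3. So r1c6=3.
Step 9. [r6c6∈{1}] r6c6's peers cover all but 1 ⇒ r6c6=1.
Step 10. [r4c3∈{2,4}] col 3 places 2 nowhere but r4c3, so r4c3=2.
Step 11. [r3c4∈{2}] r3c4 has the single candidate 2. So r3c4=2.
Step 12. [r1c4∈{6}] nothing but 6 survives at r1c4. So r1c4=6.
Step 13. [r4c1∈{4}] only 4 remains possible at r4c1 ⇒ r4c1=4.
Step 14. [r6c4∈{3}] only 3 remains possible at r6c4 ⇒ r6c4=3.
Step 15. [r4c4∈{1}] r4c4 is down to just 1 ⇒ r4c4=1.
Step 16. [r1c3∈{4}] nothing but 4 survives at r1c3. So r1c3=4.
Step 17. [r1c2∈{5}] r1c2 has the single candidate 5. So r1c2=5.
Step 18. [r4c6∈{5}] r4c6 is down to just 5. So r4c6=5.
Step 19. [r2c1∈{6}] r2c1 is down to just 6, so r2c1=6.
Step 20. [r5c5∈{5}] r5c5 is down to just 5 ⇒ r5c5=5.
Step 21. [r5c3∈{3}] only 3 remains possible at r5c3, so r5c3=3.
Step 22. [r2c3∈{1}] r2c3 is down to just 1, so r2c3=1.

Answer: 2 5 4 6 1 3 / 6 3 1 5 4 2 / 3 1 5 2 6 4 / 4 6 2 1 3 5 / 1 2 3 4 5 6 / 5 4 6 3 2 1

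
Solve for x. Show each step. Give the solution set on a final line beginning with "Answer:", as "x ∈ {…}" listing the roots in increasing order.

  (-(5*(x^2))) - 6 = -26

Step 1. [(-(5*(x^2))) - 6 = -26] 6 comes off first (add 6). So sub: -(5*(x^2)) = -20.
Step 2. [-(5*(x^2)) = -20] LHS negated; negate both sides ⇒ neg: 5*(x^2) = 20.
Step 3. [5*(x^2) = 20] 5·(inner) — divide through by 5, so div: x^2 = 4.
Step 4. [x^2 = 4] √ both sides: 4 ≥ 0 gives two branches. So sqrt: x = 2 or -2.

Answer: x ∈ {-2, 2}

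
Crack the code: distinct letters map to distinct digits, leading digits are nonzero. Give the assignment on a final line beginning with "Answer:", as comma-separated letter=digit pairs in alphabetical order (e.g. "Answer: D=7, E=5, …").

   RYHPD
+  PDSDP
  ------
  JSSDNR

Step 1. [col 1: D + P ≡ R (mod 10)] column 1 (D + P ≡ R (mod 10), carry-in 0) doesn't pin D yet; pick D=6 and continue ⇒ D=6.
Step 2. [col 1: D + P ≡ R (mod 10)] column 1 (D + P ≡ R (mod 10), carry-in 0) doesn't pin P yet; pick P=8 and continue. So P=8.
Step 3. [col 1: D + P ≡ R (mod 10)] column 1: given D=6, P=8, carry-in 0, and digits 6,8 already taken and all letters distinct, D+P≡R (mod 10) forces R=4 ⇒ R=4.
Step 4. [J] the sum has 6 digits but both addends have 5; that extra leading digit J is the final carry, namely 1 ⇒ J=1.
Step 5. [col 2: P + D ≡ N (mod 10)] column 2: given P=8, D=6, carry-in 1, and digits 1,4,6,8 already taken and all letters distinct, P+D≡N (mod 10) forces N=5, so N=5.
Step 6. [col 3: H + S ≡ D (mod 10)] no forcing yet in column 3 (carry-in 1); S=3 is free and consistent — try it, so S=3.
Step 7. [col 3: H + S ≡ D (mod 10)] column 3 reads H+S+carry(1)=D with S=3, D=6; with digits 1,3,4,5,6,8 already taken and all letters distinct, the only value for H is 2 ⇒ H=2.
Step 8. [col 4: Y + D ≡ S (mod 10)] in column 4 we have Y+D≡S with carry-in 0; given D=6, S=3 and digits 1,2,3,4,5,6,8 already taken and all letters distinct, that pins Y to 7, so Y=7.

Answer: D=6, H=2, J=1, N=5, P=8, R=4, S=3, Y=7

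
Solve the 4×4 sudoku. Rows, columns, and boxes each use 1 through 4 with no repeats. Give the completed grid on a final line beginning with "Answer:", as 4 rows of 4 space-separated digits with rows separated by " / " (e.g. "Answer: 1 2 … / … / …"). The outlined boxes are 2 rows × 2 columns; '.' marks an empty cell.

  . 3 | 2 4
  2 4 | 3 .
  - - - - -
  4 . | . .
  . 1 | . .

Step 1. [r3c4∈{1,2,3}] row 3 places 3 nowhere but r3c4 ⇒ r3c4=3.
Step 2. [r1c1∈{1}] r1c1's peers cover all but 1 ⇒ r1c1=1.
Step 3. [r3c3∈{1}] r3c3's peers cover all but 1 ⇒ r3c3=1.
Step 4. [r4c4∈{2}] r4c4 is down to just 2 ⇒ r4c4=2.
Step 5. [r4c3∈{4}] r4c3 is down to just 4 ⇒ r4c3=4.
Step 6. [r3c2∈{2}] r3c2's peers cover all but 2 ⇒ r3c2=2.
Step 7. [r4c1∈{3}] r4c1's peers cover all but 3 ⇒ r4c1=3.
Step 8. [r2c4∈{1}] r2c4 is down to just 1. So r2c4=1.

Answer: 1 3 2 4 / 2 4 3 1 / 4 2 1 3 / 3 1 4 2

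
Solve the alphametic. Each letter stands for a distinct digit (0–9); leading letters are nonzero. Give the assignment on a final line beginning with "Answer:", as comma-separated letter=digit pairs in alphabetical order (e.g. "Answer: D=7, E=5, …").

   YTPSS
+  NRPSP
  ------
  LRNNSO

Step 1. [col 1: S + P ≡ O (mod 10)] no forcing yet in column 1 (carry-in 0); S=9 is free and consistent — try it ⇒ S=9.
Step 2. [col 1: S + P ≡ O (mod 10)] several values work for P in column 1 (S + P ≡ O (mod 10), carry-in 0); try P=6 ⇒ P=6.
Step 3. [L] L is the leading digit of a 6-digit sum of two 5-digit numbers; the final carry is exactly 1, so L=1.
Step 4. [col 1: S + P ≡ O (mod 10)] in column 1 we have S+P≡O with carry-in 0; given S=9, P=6 and digits 1,6,9 already taken and all letters distinct, that pins O to 5 ⇒ O=5.
Step 5. [col 3: P + P ≡ N (mod 10)] column 3: given P=6, carry-in 1, and digits 1,5,6,9 already taken and all letters distinct, P+P≡N (mod 10) forces N=3, so N=3.
Step 6. [col 4: T + R ≡ N (mod 10)] R=0 is one option consistent with column 4 (T + R ≡ N (mod 10), carry-in 1) — take it. So R=0.
Step 7. [col 4: T + R ≡ N (mod 10)] in column 4 we have T+R≡N with carry-in 1; given R=0, N=3 and digits 0,1,3,5,6,9 already taken and all letters distinct, that pins T to 2 ⇒ T=2.
Step 8. [col 5: Y + N ≡ R (mod 10)] in column 5 we have Y+N≡R with carry-in 0; given N=3, R=0 and digits 0,1,2,3,5,6,9 already taken and all letters distinct, that pins Y to 7. So Y=7.

Answer: L=1, N=3, O=5, P=6, R=0, S=9, T=2, Y=7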